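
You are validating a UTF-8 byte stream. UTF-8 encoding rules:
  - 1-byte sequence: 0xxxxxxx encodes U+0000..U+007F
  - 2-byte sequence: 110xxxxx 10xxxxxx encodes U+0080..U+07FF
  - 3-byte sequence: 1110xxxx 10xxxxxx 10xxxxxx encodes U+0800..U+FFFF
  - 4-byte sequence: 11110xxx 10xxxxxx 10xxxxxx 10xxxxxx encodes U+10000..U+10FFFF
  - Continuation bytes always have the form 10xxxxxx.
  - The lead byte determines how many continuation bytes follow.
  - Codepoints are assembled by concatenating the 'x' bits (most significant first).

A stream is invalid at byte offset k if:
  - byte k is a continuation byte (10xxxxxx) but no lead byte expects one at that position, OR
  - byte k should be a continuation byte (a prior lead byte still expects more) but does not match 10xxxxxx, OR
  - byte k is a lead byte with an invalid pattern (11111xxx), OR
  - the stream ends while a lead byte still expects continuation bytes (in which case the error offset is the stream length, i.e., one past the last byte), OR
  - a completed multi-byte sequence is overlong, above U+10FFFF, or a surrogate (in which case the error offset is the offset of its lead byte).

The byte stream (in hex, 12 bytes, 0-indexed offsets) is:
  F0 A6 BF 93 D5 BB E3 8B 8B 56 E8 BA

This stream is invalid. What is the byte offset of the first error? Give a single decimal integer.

Answer: 12

Derivation:
Byte[0]=F0: 4-byte lead, need 3 cont bytes. acc=0x0
Byte[1]=A6: continuation. acc=(acc<<6)|0x26=0x26
Byte[2]=BF: continuation. acc=(acc<<6)|0x3F=0x9BF
Byte[3]=93: continuation. acc=(acc<<6)|0x13=0x26FD3
Completed: cp=U+26FD3 (starts at byte 0)
Byte[4]=D5: 2-byte lead, need 1 cont bytes. acc=0x15
Byte[5]=BB: continuation. acc=(acc<<6)|0x3B=0x57B
Completed: cp=U+057B (starts at byte 4)
Byte[6]=E3: 3-byte lead, need 2 cont bytes. acc=0x3
Byte[7]=8B: continuation. acc=(acc<<6)|0x0B=0xCB
Byte[8]=8B: continuation. acc=(acc<<6)|0x0B=0x32CB
Completed: cp=U+32CB (starts at byte 6)
Byte[9]=56: 1-byte ASCII. cp=U+0056
Byte[10]=E8: 3-byte lead, need 2 cont bytes. acc=0x8
Byte[11]=BA: continuation. acc=(acc<<6)|0x3A=0x23A
Byte[12]: stream ended, expected continuation. INVALID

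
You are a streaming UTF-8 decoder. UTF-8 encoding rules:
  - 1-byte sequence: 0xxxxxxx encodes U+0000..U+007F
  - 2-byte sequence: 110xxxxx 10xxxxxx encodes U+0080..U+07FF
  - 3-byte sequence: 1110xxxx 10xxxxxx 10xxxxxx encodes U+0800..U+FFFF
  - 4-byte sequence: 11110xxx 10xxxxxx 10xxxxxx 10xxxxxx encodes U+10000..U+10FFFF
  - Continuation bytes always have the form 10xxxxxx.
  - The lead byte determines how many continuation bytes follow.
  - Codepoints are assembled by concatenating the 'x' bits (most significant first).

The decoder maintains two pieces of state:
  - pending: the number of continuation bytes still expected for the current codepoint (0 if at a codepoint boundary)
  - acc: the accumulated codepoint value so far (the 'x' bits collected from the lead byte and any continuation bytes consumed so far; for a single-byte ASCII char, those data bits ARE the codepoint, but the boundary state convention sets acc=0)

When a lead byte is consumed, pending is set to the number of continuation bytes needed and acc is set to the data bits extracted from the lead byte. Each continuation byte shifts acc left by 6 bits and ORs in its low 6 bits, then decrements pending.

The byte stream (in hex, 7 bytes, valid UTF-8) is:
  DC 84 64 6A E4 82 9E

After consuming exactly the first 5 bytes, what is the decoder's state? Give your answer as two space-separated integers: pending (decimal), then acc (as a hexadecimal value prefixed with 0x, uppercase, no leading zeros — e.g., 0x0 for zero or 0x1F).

Byte[0]=DC: 2-byte lead. pending=1, acc=0x1C
Byte[1]=84: continuation. acc=(acc<<6)|0x04=0x704, pending=0
Byte[2]=64: 1-byte. pending=0, acc=0x0
Byte[3]=6A: 1-byte. pending=0, acc=0x0
Byte[4]=E4: 3-byte lead. pending=2, acc=0x4

Answer: 2 0x4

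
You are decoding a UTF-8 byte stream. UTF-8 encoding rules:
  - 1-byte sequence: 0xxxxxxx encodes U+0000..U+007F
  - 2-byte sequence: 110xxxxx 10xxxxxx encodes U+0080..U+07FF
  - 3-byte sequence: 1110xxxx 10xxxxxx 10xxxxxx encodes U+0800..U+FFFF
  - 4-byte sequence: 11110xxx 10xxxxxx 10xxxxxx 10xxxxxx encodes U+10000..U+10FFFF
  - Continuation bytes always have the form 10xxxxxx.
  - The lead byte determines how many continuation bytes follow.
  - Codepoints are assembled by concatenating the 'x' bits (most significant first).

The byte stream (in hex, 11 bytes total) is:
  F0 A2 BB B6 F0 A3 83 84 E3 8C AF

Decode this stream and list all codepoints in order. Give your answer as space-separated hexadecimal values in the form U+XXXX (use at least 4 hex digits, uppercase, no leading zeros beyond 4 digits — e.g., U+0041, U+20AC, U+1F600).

Answer: U+22EF6 U+230C4 U+332F

Derivation:
Byte[0]=F0: 4-byte lead, need 3 cont bytes. acc=0x0
Byte[1]=A2: continuation. acc=(acc<<6)|0x22=0x22
Byte[2]=BB: continuation. acc=(acc<<6)|0x3B=0x8BB
Byte[3]=B6: continuation. acc=(acc<<6)|0x36=0x22EF6
Completed: cp=U+22EF6 (starts at byte 0)
Byte[4]=F0: 4-byte lead, need 3 cont bytes. acc=0x0
Byte[5]=A3: continuation. acc=(acc<<6)|0x23=0x23
Byte[6]=83: continuation. acc=(acc<<6)|0x03=0x8C3
Byte[7]=84: continuation. acc=(acc<<6)|0x04=0x230C4
Completed: cp=U+230C4 (starts at byte 4)
Byte[8]=E3: 3-byte lead, need 2 cont bytes. acc=0x3
Byte[9]=8C: continuation. acc=(acc<<6)|0x0C=0xCC
Byte[10]=AF: continuation. acc=(acc<<6)|0x2F=0x332F
Completed: cp=U+332F (starts at byte 8)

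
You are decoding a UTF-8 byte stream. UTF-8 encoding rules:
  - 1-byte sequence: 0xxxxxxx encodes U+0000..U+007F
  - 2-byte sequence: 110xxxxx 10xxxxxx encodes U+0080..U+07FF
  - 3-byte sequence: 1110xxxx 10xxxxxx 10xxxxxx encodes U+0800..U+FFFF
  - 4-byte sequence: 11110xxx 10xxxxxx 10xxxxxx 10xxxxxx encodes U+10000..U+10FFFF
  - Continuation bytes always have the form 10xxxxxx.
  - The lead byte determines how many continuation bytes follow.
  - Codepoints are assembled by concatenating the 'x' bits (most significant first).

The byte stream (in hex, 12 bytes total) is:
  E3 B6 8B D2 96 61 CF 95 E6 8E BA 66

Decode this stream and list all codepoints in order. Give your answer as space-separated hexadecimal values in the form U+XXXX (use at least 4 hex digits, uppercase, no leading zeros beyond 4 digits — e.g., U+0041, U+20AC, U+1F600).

Byte[0]=E3: 3-byte lead, need 2 cont bytes. acc=0x3
Byte[1]=B6: continuation. acc=(acc<<6)|0x36=0xF6
Byte[2]=8B: continuation. acc=(acc<<6)|0x0B=0x3D8B
Completed: cp=U+3D8B (starts at byte 0)
Byte[3]=D2: 2-byte lead, need 1 cont bytes. acc=0x12
Byte[4]=96: continuation. acc=(acc<<6)|0x16=0x496
Completed: cp=U+0496 (starts at byte 3)
Byte[5]=61: 1-byte ASCII. cp=U+0061
Byte[6]=CF: 2-byte lead, need 1 cont bytes. acc=0xF
Byte[7]=95: continuation. acc=(acc<<6)|0x15=0x3D5
Completed: cp=U+03D5 (starts at byte 6)
Byte[8]=E6: 3-byte lead, need 2 cont bytes. acc=0x6
Byte[9]=8E: continuation. acc=(acc<<6)|0x0E=0x18E
Byte[10]=BA: continuation. acc=(acc<<6)|0x3A=0x63BA
Completed: cp=U+63BA (starts at byte 8)
Byte[11]=66: 1-byte ASCII. cp=U+0066

Answer: U+3D8B U+0496 U+0061 U+03D5 U+63BA U+0066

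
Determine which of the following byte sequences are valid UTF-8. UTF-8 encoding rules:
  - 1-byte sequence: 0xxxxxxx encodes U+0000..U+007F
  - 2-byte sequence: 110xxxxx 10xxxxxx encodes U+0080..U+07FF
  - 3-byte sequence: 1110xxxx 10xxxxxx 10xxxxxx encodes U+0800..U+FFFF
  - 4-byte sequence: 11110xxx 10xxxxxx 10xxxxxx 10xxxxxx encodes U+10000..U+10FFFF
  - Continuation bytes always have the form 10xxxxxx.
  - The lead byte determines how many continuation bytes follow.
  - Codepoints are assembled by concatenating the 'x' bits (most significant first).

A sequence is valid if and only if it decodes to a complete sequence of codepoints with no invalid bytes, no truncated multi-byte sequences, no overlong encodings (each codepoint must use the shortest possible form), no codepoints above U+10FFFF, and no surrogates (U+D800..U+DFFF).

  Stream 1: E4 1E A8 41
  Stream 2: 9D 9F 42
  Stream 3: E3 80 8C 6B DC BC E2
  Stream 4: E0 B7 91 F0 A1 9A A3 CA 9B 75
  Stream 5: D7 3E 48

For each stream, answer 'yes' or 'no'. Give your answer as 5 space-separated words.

Answer: no no no yes no

Derivation:
Stream 1: error at byte offset 1. INVALID
Stream 2: error at byte offset 0. INVALID
Stream 3: error at byte offset 7. INVALID
Stream 4: decodes cleanly. VALID
Stream 5: error at byte offset 1. INVALID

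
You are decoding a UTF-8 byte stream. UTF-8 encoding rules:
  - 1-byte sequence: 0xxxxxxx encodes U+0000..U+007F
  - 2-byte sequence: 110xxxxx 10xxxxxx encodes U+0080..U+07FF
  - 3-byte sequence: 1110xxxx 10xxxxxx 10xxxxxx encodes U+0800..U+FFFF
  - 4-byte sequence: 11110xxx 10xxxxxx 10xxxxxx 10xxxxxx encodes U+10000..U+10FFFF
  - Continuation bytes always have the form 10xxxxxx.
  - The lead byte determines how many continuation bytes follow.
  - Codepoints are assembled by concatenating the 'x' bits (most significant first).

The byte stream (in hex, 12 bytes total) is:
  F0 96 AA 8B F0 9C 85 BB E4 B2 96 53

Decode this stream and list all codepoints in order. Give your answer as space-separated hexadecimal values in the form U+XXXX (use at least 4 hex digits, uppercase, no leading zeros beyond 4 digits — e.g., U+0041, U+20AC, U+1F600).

Byte[0]=F0: 4-byte lead, need 3 cont bytes. acc=0x0
Byte[1]=96: continuation. acc=(acc<<6)|0x16=0x16
Byte[2]=AA: continuation. acc=(acc<<6)|0x2A=0x5AA
Byte[3]=8B: continuation. acc=(acc<<6)|0x0B=0x16A8B
Completed: cp=U+16A8B (starts at byte 0)
Byte[4]=F0: 4-byte lead, need 3 cont bytes. acc=0x0
Byte[5]=9C: continuation. acc=(acc<<6)|0x1C=0x1C
Byte[6]=85: continuation. acc=(acc<<6)|0x05=0x705
Byte[7]=BB: continuation. acc=(acc<<6)|0x3B=0x1C17B
Completed: cp=U+1C17B (starts at byte 4)
Byte[8]=E4: 3-byte lead, need 2 cont bytes. acc=0x4
Byte[9]=B2: continuation. acc=(acc<<6)|0x32=0x132
Byte[10]=96: continuation. acc=(acc<<6)|0x16=0x4C96
Completed: cp=U+4C96 (starts at byte 8)
Byte[11]=53: 1-byte ASCII. cp=U+0053

Answer: U+16A8B U+1C17B U+4C96 U+0053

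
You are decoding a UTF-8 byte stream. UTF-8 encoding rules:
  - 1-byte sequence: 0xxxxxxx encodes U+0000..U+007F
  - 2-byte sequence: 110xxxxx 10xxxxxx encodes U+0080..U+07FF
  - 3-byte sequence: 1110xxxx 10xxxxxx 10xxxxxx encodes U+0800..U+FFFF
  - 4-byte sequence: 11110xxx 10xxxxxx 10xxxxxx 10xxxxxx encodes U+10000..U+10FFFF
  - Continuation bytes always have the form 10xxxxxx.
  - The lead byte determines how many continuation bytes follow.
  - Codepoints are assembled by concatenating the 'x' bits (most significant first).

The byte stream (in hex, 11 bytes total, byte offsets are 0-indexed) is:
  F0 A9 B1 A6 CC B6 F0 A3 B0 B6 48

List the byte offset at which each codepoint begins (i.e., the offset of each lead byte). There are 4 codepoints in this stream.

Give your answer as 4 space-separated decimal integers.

Answer: 0 4 6 10

Derivation:
Byte[0]=F0: 4-byte lead, need 3 cont bytes. acc=0x0
Byte[1]=A9: continuation. acc=(acc<<6)|0x29=0x29
Byte[2]=B1: continuation. acc=(acc<<6)|0x31=0xA71
Byte[3]=A6: continuation. acc=(acc<<6)|0x26=0x29C66
Completed: cp=U+29C66 (starts at byte 0)
Byte[4]=CC: 2-byte lead, need 1 cont bytes. acc=0xC
Byte[5]=B6: continuation. acc=(acc<<6)|0x36=0x336
Completed: cp=U+0336 (starts at byte 4)
Byte[6]=F0: 4-byte lead, need 3 cont bytes. acc=0x0
Byte[7]=A3: continuation. acc=(acc<<6)|0x23=0x23
Byte[8]=B0: continuation. acc=(acc<<6)|0x30=0x8F0
Byte[9]=B6: continuation. acc=(acc<<6)|0x36=0x23C36
Completed: cp=U+23C36 (starts at byte 6)
Byte[10]=48: 1-byte ASCII. cp=U+0048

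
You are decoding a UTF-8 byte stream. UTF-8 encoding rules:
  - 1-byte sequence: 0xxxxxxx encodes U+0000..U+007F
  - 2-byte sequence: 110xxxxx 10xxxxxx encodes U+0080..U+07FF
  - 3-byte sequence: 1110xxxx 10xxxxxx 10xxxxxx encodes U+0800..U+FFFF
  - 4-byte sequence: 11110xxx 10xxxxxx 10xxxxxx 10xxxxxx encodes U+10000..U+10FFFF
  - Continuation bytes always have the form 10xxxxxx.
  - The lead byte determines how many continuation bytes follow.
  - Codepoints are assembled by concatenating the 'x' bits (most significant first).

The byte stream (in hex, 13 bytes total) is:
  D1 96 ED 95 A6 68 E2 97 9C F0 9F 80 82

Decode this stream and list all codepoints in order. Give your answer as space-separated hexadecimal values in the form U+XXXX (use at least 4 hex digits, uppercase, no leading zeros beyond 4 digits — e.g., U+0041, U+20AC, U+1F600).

Answer: U+0456 U+D566 U+0068 U+25DC U+1F002

Derivation:
Byte[0]=D1: 2-byte lead, need 1 cont bytes. acc=0x11
Byte[1]=96: continuation. acc=(acc<<6)|0x16=0x456
Completed: cp=U+0456 (starts at byte 0)
Byte[2]=ED: 3-byte lead, need 2 cont bytes. acc=0xD
Byte[3]=95: continuation. acc=(acc<<6)|0x15=0x355
Byte[4]=A6: continuation. acc=(acc<<6)|0x26=0xD566
Completed: cp=U+D566 (starts at byte 2)
Byte[5]=68: 1-byte ASCII. cp=U+0068
Byte[6]=E2: 3-byte lead, need 2 cont bytes. acc=0x2
Byte[7]=97: continuation. acc=(acc<<6)|0x17=0x97
Byte[8]=9C: continuation. acc=(acc<<6)|0x1C=0x25DC
Completed: cp=U+25DC (starts at byte 6)
Byte[9]=F0: 4-byte lead, need 3 cont bytes. acc=0x0
Byte[10]=9F: continuation. acc=(acc<<6)|0x1F=0x1F
Byte[11]=80: continuation. acc=(acc<<6)|0x00=0x7C0
Byte[12]=82: continuation. acc=(acc<<6)|0x02=0x1F002
Completed: cp=U+1F002 (starts at byte 9)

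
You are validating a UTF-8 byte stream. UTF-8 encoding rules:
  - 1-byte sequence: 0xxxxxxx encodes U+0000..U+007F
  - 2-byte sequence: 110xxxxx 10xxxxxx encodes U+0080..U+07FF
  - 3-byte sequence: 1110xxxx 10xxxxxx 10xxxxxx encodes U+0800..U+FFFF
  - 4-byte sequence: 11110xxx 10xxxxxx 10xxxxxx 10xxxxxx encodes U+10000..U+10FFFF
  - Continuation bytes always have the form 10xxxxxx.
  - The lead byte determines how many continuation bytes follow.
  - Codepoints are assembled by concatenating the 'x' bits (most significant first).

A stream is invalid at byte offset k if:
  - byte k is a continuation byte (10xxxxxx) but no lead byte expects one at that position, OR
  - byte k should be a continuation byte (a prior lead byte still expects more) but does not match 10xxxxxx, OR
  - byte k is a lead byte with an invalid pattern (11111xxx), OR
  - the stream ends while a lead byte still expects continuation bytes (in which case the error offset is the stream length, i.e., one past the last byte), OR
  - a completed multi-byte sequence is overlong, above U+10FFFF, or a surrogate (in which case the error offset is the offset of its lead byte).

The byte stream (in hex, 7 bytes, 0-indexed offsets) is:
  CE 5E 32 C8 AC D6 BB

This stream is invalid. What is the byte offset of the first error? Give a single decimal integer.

Byte[0]=CE: 2-byte lead, need 1 cont bytes. acc=0xE
Byte[1]=5E: expected 10xxxxxx continuation. INVALID

Answer: 1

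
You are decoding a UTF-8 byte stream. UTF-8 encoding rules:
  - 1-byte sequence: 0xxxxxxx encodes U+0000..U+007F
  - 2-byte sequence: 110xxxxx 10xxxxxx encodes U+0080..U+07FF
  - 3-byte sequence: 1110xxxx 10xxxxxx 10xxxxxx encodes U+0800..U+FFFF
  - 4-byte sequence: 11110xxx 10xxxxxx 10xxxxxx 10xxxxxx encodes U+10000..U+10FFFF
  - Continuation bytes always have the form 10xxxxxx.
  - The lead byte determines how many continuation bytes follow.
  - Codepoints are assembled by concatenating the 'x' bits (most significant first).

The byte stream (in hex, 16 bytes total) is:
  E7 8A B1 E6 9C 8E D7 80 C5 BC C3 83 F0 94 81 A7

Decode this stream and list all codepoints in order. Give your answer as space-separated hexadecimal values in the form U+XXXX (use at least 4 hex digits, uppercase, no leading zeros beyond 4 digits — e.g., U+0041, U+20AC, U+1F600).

Byte[0]=E7: 3-byte lead, need 2 cont bytes. acc=0x7
Byte[1]=8A: continuation. acc=(acc<<6)|0x0A=0x1CA
Byte[2]=B1: continuation. acc=(acc<<6)|0x31=0x72B1
Completed: cp=U+72B1 (starts at byte 0)
Byte[3]=E6: 3-byte lead, need 2 cont bytes. acc=0x6
Byte[4]=9C: continuation. acc=(acc<<6)|0x1C=0x19C
Byte[5]=8E: continuation. acc=(acc<<6)|0x0E=0x670E
Completed: cp=U+670E (starts at byte 3)
Byte[6]=D7: 2-byte lead, need 1 cont bytes. acc=0x17
Byte[7]=80: continuation. acc=(acc<<6)|0x00=0x5C0
Completed: cp=U+05C0 (starts at byte 6)
Byte[8]=C5: 2-byte lead, need 1 cont bytes. acc=0x5
Byte[9]=BC: continuation. acc=(acc<<6)|0x3C=0x17C
Completed: cp=U+017C (starts at byte 8)
Byte[10]=C3: 2-byte lead, need 1 cont bytes. acc=0x3
Byte[11]=83: continuation. acc=(acc<<6)|0x03=0xC3
Completed: cp=U+00C3 (starts at byte 10)
Byte[12]=F0: 4-byte lead, need 3 cont bytes. acc=0x0
Byte[13]=94: continuation. acc=(acc<<6)|0x14=0x14
Byte[14]=81: continuation. acc=(acc<<6)|0x01=0x501
Byte[15]=A7: continuation. acc=(acc<<6)|0x27=0x14067
Completed: cp=U+14067 (starts at byte 12)

Answer: U+72B1 U+670E U+05C0 U+017C U+00C3 U+14067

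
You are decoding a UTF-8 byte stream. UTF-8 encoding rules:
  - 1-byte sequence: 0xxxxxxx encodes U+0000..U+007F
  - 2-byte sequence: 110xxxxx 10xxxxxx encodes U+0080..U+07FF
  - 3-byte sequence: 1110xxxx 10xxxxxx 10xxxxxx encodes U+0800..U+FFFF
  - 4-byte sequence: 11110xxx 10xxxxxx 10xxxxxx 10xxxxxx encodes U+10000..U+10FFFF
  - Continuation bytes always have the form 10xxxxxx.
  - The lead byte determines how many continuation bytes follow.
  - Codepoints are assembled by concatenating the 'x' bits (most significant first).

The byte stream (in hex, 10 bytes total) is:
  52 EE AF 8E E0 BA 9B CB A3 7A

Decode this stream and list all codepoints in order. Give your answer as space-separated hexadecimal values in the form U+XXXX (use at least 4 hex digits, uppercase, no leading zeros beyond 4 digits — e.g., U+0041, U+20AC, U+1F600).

Byte[0]=52: 1-byte ASCII. cp=U+0052
Byte[1]=EE: 3-byte lead, need 2 cont bytes. acc=0xE
Byte[2]=AF: continuation. acc=(acc<<6)|0x2F=0x3AF
Byte[3]=8E: continuation. acc=(acc<<6)|0x0E=0xEBCE
Completed: cp=U+EBCE (starts at byte 1)
Byte[4]=E0: 3-byte lead, need 2 cont bytes. acc=0x0
Byte[5]=BA: continuation. acc=(acc<<6)|0x3A=0x3A
Byte[6]=9B: continuation. acc=(acc<<6)|0x1B=0xE9B
Completed: cp=U+0E9B (starts at byte 4)
Byte[7]=CB: 2-byte lead, need 1 cont bytes. acc=0xB
Byte[8]=A3: continuation. acc=(acc<<6)|0x23=0x2E3
Completed: cp=U+02E3 (starts at byte 7)
Byte[9]=7A: 1-byte ASCII. cp=U+007A

Answer: U+0052 U+EBCE U+0E9B U+02E3 U+007A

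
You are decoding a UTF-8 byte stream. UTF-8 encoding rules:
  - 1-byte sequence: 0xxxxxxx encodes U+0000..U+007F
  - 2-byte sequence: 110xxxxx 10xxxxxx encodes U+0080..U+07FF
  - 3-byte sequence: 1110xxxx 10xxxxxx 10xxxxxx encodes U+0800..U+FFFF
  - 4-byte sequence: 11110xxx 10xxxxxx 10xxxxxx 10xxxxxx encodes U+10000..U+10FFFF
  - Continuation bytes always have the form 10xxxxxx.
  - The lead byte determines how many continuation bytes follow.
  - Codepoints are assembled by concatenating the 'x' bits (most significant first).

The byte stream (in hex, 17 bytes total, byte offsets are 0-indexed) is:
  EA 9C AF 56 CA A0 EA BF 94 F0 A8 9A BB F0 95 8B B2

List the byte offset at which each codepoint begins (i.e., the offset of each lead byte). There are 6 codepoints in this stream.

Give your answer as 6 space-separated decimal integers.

Byte[0]=EA: 3-byte lead, need 2 cont bytes. acc=0xA
Byte[1]=9C: continuation. acc=(acc<<6)|0x1C=0x29C
Byte[2]=AF: continuation. acc=(acc<<6)|0x2F=0xA72F
Completed: cp=U+A72F (starts at byte 0)
Byte[3]=56: 1-byte ASCII. cp=U+0056
Byte[4]=CA: 2-byte lead, need 1 cont bytes. acc=0xA
Byte[5]=A0: continuation. acc=(acc<<6)|0x20=0x2A0
Completed: cp=U+02A0 (starts at byte 4)
Byte[6]=EA: 3-byte lead, need 2 cont bytes. acc=0xA
Byte[7]=BF: continuation. acc=(acc<<6)|0x3F=0x2BF
Byte[8]=94: continuation. acc=(acc<<6)|0x14=0xAFD4
Completed: cp=U+AFD4 (starts at byte 6)
Byte[9]=F0: 4-byte lead, need 3 cont bytes. acc=0x0
Byte[10]=A8: continuation. acc=(acc<<6)|0x28=0x28
Byte[11]=9A: continuation. acc=(acc<<6)|0x1A=0xA1A
Byte[12]=BB: continuation. acc=(acc<<6)|0x3B=0x286BB
Completed: cp=U+286BB (starts at byte 9)
Byte[13]=F0: 4-byte lead, need 3 cont bytes. acc=0x0
Byte[14]=95: continuation. acc=(acc<<6)|0x15=0x15
Byte[15]=8B: continuation. acc=(acc<<6)|0x0B=0x54B
Byte[16]=B2: continuation. acc=(acc<<6)|0x32=0x152F2
Completed: cp=U+152F2 (starts at byte 13)

Answer: 0 3 4 6 9 13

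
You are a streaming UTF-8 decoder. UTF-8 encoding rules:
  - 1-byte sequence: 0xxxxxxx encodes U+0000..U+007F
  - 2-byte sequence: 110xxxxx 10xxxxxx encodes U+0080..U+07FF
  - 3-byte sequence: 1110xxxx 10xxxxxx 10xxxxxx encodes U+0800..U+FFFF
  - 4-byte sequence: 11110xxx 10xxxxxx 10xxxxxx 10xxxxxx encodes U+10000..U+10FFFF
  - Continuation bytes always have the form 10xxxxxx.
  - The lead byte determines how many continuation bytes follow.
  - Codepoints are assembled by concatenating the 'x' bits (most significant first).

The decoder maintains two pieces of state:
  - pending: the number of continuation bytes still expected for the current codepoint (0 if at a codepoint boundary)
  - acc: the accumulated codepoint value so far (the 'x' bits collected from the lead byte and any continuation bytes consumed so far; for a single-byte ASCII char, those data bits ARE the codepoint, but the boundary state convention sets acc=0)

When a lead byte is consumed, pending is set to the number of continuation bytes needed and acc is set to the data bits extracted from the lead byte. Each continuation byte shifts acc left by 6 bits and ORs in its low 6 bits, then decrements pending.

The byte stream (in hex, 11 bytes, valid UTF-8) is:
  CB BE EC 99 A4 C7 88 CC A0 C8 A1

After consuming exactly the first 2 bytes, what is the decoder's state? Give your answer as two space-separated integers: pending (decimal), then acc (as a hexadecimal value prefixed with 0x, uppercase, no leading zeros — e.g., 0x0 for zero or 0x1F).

Answer: 0 0x2FE

Derivation:
Byte[0]=CB: 2-byte lead. pending=1, acc=0xB
Byte[1]=BE: continuation. acc=(acc<<6)|0x3E=0x2FE, pending=0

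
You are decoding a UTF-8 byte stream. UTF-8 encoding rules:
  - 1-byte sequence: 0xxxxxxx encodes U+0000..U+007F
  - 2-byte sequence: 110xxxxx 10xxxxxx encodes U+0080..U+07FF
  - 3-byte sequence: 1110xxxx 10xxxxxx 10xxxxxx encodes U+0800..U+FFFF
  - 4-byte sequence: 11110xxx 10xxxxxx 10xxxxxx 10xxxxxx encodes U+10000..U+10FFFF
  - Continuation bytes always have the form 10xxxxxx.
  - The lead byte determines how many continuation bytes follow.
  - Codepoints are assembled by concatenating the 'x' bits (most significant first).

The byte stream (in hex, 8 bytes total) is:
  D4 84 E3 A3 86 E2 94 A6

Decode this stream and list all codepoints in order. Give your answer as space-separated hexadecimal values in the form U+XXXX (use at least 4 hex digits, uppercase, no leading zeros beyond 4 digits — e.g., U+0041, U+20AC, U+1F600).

Byte[0]=D4: 2-byte lead, need 1 cont bytes. acc=0x14
Byte[1]=84: continuation. acc=(acc<<6)|0x04=0x504
Completed: cp=U+0504 (starts at byte 0)
Byte[2]=E3: 3-byte lead, need 2 cont bytes. acc=0x3
Byte[3]=A3: continuation. acc=(acc<<6)|0x23=0xE3
Byte[4]=86: continuation. acc=(acc<<6)|0x06=0x38C6
Completed: cp=U+38C6 (starts at byte 2)
Byte[5]=E2: 3-byte lead, need 2 cont bytes. acc=0x2
Byte[6]=94: continuation. acc=(acc<<6)|0x14=0x94
Byte[7]=A6: continuation. acc=(acc<<6)|0x26=0x2526
Completed: cp=U+2526 (starts at byte 5)

Answer: U+0504 U+38C6 U+2526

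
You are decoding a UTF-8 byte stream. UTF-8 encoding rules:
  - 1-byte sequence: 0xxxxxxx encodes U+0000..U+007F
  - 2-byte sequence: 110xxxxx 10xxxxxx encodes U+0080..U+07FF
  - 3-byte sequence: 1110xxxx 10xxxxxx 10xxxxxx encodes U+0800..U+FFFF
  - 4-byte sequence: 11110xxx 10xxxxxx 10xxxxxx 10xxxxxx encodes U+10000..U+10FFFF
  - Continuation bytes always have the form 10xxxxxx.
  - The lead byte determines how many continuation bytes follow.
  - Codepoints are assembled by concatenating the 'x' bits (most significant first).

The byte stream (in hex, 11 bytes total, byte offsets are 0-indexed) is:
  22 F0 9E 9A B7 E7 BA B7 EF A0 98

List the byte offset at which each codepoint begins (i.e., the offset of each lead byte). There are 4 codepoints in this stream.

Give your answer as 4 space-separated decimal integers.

Byte[0]=22: 1-byte ASCII. cp=U+0022
Byte[1]=F0: 4-byte lead, need 3 cont bytes. acc=0x0
Byte[2]=9E: continuation. acc=(acc<<6)|0x1E=0x1E
Byte[3]=9A: continuation. acc=(acc<<6)|0x1A=0x79A
Byte[4]=B7: continuation. acc=(acc<<6)|0x37=0x1E6B7
Completed: cp=U+1E6B7 (starts at byte 1)
Byte[5]=E7: 3-byte lead, need 2 cont bytes. acc=0x7
Byte[6]=BA: continuation. acc=(acc<<6)|0x3A=0x1FA
Byte[7]=B7: continuation. acc=(acc<<6)|0x37=0x7EB7
Completed: cp=U+7EB7 (starts at byte 5)
Byte[8]=EF: 3-byte lead, need 2 cont bytes. acc=0xF
Byte[9]=A0: continuation. acc=(acc<<6)|0x20=0x3E0
Byte[10]=98: continuation. acc=(acc<<6)|0x18=0xF818
Completed: cp=U+F818 (starts at byte 8)

Answer: 0 1 5 8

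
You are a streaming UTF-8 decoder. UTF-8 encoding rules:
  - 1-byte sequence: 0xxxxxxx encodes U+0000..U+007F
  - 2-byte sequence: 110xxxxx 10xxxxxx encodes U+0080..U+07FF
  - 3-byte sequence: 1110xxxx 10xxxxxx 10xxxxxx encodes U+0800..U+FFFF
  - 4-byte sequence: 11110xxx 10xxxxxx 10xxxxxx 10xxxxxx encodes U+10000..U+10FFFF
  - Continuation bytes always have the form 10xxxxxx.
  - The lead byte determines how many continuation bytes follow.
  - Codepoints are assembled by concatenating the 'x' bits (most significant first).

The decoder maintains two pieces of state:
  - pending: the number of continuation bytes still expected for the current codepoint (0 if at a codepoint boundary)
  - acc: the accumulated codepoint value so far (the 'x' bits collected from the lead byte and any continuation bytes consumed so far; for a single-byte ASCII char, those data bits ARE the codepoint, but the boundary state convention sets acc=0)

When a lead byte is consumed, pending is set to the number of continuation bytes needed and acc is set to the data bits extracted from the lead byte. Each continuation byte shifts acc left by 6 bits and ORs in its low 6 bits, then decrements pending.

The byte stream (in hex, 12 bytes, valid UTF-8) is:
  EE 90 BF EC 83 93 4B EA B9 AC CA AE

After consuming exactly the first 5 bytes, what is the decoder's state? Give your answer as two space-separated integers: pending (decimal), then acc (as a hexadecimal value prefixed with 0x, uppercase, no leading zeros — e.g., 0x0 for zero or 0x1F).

Answer: 1 0x303

Derivation:
Byte[0]=EE: 3-byte lead. pending=2, acc=0xE
Byte[1]=90: continuation. acc=(acc<<6)|0x10=0x390, pending=1
Byte[2]=BF: continuation. acc=(acc<<6)|0x3F=0xE43F, pending=0
Byte[3]=EC: 3-byte lead. pending=2, acc=0xC
Byte[4]=83: continuation. acc=(acc<<6)|0x03=0x303, pending=1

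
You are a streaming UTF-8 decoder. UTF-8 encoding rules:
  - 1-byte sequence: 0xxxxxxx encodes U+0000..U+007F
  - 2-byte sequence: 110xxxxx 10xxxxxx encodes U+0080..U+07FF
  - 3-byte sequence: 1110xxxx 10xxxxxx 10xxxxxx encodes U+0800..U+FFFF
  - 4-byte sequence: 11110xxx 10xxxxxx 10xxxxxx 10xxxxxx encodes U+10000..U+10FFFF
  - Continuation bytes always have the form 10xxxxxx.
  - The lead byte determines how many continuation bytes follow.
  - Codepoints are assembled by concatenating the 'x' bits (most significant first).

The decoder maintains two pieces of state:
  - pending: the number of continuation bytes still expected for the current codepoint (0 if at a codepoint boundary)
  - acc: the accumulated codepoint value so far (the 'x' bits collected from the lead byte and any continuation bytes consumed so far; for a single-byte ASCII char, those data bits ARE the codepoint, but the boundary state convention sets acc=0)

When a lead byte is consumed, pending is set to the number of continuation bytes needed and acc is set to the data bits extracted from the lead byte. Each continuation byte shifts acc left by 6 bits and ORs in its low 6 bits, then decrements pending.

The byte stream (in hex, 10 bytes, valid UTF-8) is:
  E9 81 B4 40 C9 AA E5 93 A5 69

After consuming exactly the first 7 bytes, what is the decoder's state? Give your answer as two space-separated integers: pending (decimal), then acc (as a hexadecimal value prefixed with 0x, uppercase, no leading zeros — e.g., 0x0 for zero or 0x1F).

Byte[0]=E9: 3-byte lead. pending=2, acc=0x9
Byte[1]=81: continuation. acc=(acc<<6)|0x01=0x241, pending=1
Byte[2]=B4: continuation. acc=(acc<<6)|0x34=0x9074, pending=0
Byte[3]=40: 1-byte. pending=0, acc=0x0
Byte[4]=C9: 2-byte lead. pending=1, acc=0x9
Byte[5]=AA: continuation. acc=(acc<<6)|0x2A=0x26A, pending=0
Byte[6]=E5: 3-byte lead. pending=2, acc=0x5

Answer: 2 0x5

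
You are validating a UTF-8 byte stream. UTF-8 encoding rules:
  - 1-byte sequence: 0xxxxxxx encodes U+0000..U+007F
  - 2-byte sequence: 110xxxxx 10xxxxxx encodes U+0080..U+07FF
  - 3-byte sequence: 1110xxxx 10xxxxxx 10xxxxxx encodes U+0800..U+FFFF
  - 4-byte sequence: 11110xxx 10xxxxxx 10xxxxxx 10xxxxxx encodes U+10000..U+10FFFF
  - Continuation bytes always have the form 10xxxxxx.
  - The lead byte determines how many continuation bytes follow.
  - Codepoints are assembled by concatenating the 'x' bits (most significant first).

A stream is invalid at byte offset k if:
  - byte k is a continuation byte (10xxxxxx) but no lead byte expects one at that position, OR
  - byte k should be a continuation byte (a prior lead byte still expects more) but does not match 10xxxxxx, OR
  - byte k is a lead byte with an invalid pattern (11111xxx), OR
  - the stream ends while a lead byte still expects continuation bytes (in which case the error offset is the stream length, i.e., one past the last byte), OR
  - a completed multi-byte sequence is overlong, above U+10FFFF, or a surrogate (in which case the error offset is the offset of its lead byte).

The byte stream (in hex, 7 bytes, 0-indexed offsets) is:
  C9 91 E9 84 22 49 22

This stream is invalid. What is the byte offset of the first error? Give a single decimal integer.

Answer: 4

Derivation:
Byte[0]=C9: 2-byte lead, need 1 cont bytes. acc=0x9
Byte[1]=91: continuation. acc=(acc<<6)|0x11=0x251
Completed: cp=U+0251 (starts at byte 0)
Byte[2]=E9: 3-byte lead, need 2 cont bytes. acc=0x9
Byte[3]=84: continuation. acc=(acc<<6)|0x04=0x244
Byte[4]=22: expected 10xxxxxx continuation. INVALID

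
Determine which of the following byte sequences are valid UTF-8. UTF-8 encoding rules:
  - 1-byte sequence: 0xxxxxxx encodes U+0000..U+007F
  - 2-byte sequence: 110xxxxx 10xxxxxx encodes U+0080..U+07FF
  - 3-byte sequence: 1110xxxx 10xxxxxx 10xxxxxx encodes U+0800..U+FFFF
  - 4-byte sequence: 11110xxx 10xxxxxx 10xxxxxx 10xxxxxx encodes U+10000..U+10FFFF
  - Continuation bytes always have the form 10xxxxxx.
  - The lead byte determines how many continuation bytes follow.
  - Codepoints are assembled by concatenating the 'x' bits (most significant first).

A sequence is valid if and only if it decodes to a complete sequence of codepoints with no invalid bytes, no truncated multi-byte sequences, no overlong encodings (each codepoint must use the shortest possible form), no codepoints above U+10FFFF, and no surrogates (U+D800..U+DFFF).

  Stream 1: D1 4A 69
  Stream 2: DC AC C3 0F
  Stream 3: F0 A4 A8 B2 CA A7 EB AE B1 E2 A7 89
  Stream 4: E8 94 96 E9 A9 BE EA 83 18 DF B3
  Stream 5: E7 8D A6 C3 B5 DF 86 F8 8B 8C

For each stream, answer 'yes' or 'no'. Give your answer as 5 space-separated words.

Stream 1: error at byte offset 1. INVALID
Stream 2: error at byte offset 3. INVALID
Stream 3: decodes cleanly. VALID
Stream 4: error at byte offset 8. INVALID
Stream 5: error at byte offset 7. INVALID

Answer: no no yes no no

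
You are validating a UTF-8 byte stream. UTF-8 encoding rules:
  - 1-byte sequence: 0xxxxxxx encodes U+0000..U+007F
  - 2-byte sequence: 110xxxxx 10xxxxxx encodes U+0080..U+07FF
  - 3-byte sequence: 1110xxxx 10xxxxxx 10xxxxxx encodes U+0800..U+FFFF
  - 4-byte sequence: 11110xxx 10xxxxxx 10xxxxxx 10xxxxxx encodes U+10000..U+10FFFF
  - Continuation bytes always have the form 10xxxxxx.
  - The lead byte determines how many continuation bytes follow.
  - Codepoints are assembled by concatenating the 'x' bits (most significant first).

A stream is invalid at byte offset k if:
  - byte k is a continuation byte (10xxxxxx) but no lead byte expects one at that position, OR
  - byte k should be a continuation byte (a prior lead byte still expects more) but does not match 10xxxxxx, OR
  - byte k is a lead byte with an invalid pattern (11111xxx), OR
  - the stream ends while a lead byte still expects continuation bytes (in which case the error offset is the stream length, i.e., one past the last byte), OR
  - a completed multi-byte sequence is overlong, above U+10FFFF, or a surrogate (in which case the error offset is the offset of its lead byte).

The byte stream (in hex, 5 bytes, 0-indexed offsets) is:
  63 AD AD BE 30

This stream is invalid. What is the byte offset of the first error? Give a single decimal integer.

Answer: 1

Derivation:
Byte[0]=63: 1-byte ASCII. cp=U+0063
Byte[1]=AD: INVALID lead byte (not 0xxx/110x/1110/11110)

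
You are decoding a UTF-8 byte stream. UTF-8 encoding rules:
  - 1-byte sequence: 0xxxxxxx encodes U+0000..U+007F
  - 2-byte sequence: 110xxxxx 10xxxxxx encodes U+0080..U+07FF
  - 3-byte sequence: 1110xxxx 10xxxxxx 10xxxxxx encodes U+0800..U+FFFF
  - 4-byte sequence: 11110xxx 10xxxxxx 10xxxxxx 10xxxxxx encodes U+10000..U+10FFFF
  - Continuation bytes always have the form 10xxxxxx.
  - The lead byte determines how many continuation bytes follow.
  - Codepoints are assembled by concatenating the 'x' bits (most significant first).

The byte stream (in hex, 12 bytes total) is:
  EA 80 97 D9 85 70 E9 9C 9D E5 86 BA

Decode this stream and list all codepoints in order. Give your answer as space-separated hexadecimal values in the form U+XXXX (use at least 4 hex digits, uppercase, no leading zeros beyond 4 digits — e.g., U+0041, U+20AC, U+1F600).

Answer: U+A017 U+0645 U+0070 U+971D U+51BA

Derivation:
Byte[0]=EA: 3-byte lead, need 2 cont bytes. acc=0xA
Byte[1]=80: continuation. acc=(acc<<6)|0x00=0x280
Byte[2]=97: continuation. acc=(acc<<6)|0x17=0xA017
Completed: cp=U+A017 (starts at byte 0)
Byte[3]=D9: 2-byte lead, need 1 cont bytes. acc=0x19
Byte[4]=85: continuation. acc=(acc<<6)|0x05=0x645
Completed: cp=U+0645 (starts at byte 3)
Byte[5]=70: 1-byte ASCII. cp=U+0070
Byte[6]=E9: 3-byte lead, need 2 cont bytes. acc=0x9
Byte[7]=9C: continuation. acc=(acc<<6)|0x1C=0x25C
Byte[8]=9D: continuation. acc=(acc<<6)|0x1D=0x971D
Completed: cp=U+971D (starts at byte 6)
Byte[9]=E5: 3-byte lead, need 2 cont bytes. acc=0x5
Byte[10]=86: continuation. acc=(acc<<6)|0x06=0x146
Byte[11]=BA: continuation. acc=(acc<<6)|0x3A=0x51BA
Completed: cp=U+51BA (starts at byte 9)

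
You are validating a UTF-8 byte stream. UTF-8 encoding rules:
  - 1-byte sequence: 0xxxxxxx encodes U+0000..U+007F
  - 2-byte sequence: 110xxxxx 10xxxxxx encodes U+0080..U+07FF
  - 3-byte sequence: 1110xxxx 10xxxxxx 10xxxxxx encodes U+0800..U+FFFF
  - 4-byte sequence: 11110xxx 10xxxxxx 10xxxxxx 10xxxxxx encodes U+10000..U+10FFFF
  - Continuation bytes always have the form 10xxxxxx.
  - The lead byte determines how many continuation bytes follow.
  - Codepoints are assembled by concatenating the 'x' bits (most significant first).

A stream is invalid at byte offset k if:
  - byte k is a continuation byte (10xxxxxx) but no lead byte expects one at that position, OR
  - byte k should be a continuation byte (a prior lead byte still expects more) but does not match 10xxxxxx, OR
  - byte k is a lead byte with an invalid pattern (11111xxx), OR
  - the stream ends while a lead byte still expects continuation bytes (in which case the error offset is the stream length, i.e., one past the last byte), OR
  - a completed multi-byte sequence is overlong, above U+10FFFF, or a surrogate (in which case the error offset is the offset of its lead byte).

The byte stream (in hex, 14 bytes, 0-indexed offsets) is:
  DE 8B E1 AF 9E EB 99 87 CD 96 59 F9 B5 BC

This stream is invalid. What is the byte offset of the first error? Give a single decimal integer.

Answer: 11

Derivation:
Byte[0]=DE: 2-byte lead, need 1 cont bytes. acc=0x1E
Byte[1]=8B: continuation. acc=(acc<<6)|0x0B=0x78B
Completed: cp=U+078B (starts at byte 0)
Byte[2]=E1: 3-byte lead, need 2 cont bytes. acc=0x1
Byte[3]=AF: continuation. acc=(acc<<6)|0x2F=0x6F
Byte[4]=9E: continuation. acc=(acc<<6)|0x1E=0x1BDE
Completed: cp=U+1BDE (starts at byte 2)
Byte[5]=EB: 3-byte lead, need 2 cont bytes. acc=0xB
Byte[6]=99: continuation. acc=(acc<<6)|0x19=0x2D9
Byte[7]=87: continuation. acc=(acc<<6)|0x07=0xB647
Completed: cp=U+B647 (starts at byte 5)
Byte[8]=CD: 2-byte lead, need 1 cont bytes. acc=0xD
Byte[9]=96: continuation. acc=(acc<<6)|0x16=0x356
Completed: cp=U+0356 (starts at byte 8)
Byte[10]=59: 1-byte ASCII. cp=U+0059
Byte[11]=F9: INVALID lead byte (not 0xxx/110x/1110/11110)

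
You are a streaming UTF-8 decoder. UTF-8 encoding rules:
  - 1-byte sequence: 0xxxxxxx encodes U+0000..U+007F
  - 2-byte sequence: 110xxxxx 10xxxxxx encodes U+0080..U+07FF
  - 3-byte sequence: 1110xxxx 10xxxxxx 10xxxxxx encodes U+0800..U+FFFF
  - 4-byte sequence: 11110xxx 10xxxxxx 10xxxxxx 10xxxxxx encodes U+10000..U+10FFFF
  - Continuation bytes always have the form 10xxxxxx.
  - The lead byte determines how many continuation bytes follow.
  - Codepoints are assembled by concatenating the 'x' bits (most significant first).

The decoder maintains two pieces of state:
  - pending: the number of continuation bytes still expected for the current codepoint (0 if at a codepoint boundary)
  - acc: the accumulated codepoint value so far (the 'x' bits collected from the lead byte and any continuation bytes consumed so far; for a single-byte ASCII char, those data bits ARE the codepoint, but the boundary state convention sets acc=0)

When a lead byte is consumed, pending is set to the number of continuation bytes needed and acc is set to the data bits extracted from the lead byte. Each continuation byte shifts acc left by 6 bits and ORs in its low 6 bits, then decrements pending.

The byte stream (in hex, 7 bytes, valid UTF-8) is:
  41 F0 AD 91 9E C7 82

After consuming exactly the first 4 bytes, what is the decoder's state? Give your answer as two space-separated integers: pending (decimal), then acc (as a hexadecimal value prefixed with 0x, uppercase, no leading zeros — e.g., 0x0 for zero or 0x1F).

Answer: 1 0xB51

Derivation:
Byte[0]=41: 1-byte. pending=0, acc=0x0
Byte[1]=F0: 4-byte lead. pending=3, acc=0x0
Byte[2]=AD: continuation. acc=(acc<<6)|0x2D=0x2D, pending=2
Byte[3]=91: continuation. acc=(acc<<6)|0x11=0xB51, pending=1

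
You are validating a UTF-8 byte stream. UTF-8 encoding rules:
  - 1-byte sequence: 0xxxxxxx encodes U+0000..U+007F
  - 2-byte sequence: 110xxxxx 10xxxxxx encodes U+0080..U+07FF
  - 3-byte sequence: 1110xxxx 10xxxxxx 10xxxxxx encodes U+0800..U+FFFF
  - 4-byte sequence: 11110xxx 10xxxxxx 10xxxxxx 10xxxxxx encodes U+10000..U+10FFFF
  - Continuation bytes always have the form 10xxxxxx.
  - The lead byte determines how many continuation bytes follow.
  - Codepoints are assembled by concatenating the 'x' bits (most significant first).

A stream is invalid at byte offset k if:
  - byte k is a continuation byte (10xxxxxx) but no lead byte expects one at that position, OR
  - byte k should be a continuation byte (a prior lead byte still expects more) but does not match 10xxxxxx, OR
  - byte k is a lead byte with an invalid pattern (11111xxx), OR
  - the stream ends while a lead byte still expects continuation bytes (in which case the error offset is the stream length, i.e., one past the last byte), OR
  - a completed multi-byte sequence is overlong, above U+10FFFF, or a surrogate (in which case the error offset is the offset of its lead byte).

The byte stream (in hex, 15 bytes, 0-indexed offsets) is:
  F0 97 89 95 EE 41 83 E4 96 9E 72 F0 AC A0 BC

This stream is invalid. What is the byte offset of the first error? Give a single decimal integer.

Byte[0]=F0: 4-byte lead, need 3 cont bytes. acc=0x0
Byte[1]=97: continuation. acc=(acc<<6)|0x17=0x17
Byte[2]=89: continuation. acc=(acc<<6)|0x09=0x5C9
Byte[3]=95: continuation. acc=(acc<<6)|0x15=0x17255
Completed: cp=U+17255 (starts at byte 0)
Byte[4]=EE: 3-byte lead, need 2 cont bytes. acc=0xE
Byte[5]=41: expected 10xxxxxx continuation. INVALID

Answer: 5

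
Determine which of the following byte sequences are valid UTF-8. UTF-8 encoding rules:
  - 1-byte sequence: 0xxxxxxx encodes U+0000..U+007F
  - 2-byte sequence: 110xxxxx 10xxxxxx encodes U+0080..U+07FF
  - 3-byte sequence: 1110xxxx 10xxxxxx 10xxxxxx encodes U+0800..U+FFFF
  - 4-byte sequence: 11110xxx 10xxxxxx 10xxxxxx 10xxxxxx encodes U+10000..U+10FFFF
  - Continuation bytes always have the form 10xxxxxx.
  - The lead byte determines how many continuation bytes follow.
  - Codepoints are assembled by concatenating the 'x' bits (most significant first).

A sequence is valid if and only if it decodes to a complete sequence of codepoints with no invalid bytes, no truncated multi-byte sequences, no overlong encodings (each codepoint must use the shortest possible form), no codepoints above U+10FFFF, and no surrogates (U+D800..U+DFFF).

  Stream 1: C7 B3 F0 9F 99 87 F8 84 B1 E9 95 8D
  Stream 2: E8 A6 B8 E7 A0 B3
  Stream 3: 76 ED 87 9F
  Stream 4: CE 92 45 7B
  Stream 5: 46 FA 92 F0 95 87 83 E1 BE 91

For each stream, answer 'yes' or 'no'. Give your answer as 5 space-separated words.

Answer: no yes yes yes no

Derivation:
Stream 1: error at byte offset 6. INVALID
Stream 2: decodes cleanly. VALID
Stream 3: decodes cleanly. VALID
Stream 4: decodes cleanly. VALID
Stream 5: error at byte offset 1. INVALID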